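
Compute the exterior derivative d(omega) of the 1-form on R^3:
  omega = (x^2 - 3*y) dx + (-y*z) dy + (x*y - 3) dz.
d(omega) = (3) dx ∧ dy + (y) dx ∧ dz + (x + y) dy ∧ dz

For a 1-form omega = sum_i f_i dx_i, the exterior derivative is
  d(omega) = sum_{i < j} (∂f_j/∂x_i - ∂f_i/∂x_j) dx_i ∧ dx_j.
  coefficient of dx ∧ dy: ∂f_2/∂x - ∂f_1/∂y = ∂(-y*z)/∂x - ∂(x^2 - 3*y)/∂y = 3
  coefficient of dx ∧ dz: ∂f_3/∂x - ∂f_1/∂z = ∂(x*y - 3)/∂x - ∂(x^2 - 3*y)/∂z = y
  coefficient of dy ∧ dz: ∂f_3/∂y - ∂f_2/∂z = ∂(x*y - 3)/∂y - ∂(-y*z)/∂z = x + y
Assembling: d(omega) = (3) dx ∧ dy + (y) dx ∧ dz + (x + y) dy ∧ dz.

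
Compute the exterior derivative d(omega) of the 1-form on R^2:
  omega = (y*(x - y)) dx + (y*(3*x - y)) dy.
d(omega) = (-x + 5*y) dx ∧ dy

For a 1-form omega = sum_i f_i dx_i, the exterior derivative is
  d(omega) = sum_{i < j} (∂f_j/∂x_i - ∂f_i/∂x_j) dx_i ∧ dx_j.
  coefficient of dx ∧ dy: ∂f_2/∂x - ∂f_1/∂y = ∂(y*(3*x - y))/∂x - ∂(y*(x - y))/∂y = -x + 5*y
Assembling: d(omega) = (-x + 5*y) dx ∧ dy.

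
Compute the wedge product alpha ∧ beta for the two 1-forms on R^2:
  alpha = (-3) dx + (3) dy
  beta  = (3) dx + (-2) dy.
alpha ∧ beta = (-3) dx ∧ dy

Distribute the wedge, using dx_i ∧ dx_j = -dx_j ∧ dx_i and dx_i ∧ dx_i = 0. For each pair (i, j) with i < j, the coefficient of dx_i ∧ dx_j in alpha ∧ beta is (alpha_i * beta_j - alpha_j * beta_i). Collecting: alpha ∧ beta = (-3) dx ∧ dy.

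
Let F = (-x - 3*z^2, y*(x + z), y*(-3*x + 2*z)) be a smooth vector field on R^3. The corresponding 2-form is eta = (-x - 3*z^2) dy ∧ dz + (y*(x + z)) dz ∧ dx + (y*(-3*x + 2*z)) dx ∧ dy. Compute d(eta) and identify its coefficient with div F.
d(eta) = (x + 2*y + z - 1) dx ∧ dy ∧ dz; div F = x + 2*y + z - 1

For a 2-form in R^3 of the form above, applying d gives a 3-form with coefficient ∂P/∂x + ∂Q/∂y + ∂R/∂z:
  ∂P/∂x = -1
  ∂Q/∂y = x + z
  ∂R/∂z = 2*y
Sum = x + 2*y + z - 1, which is exactly div F.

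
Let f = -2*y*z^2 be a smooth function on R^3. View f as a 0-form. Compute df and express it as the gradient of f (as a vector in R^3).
df = (0) dx + (-2*z^2) dy + (-4*y*z) dz; grad f = (0, -2*z^2, -4*y*z)

For a 0-form f, d f = (∂f/∂x) dx + (∂f/∂y) dy + (∂f/∂z) dz. The components of the vector representation are exactly the entries of grad f in Cartesian coordinates:
  ∂f/∂x = 0
  ∂f/∂y = -2*z^2
  ∂f/∂z = -4*y*z.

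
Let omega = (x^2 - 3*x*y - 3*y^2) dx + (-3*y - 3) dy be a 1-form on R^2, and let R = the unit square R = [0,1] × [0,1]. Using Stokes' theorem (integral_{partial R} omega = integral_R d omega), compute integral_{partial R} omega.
integral_(partial R) omega = 9/2

Stokes: integral_partial_R omega = integral_R d omega with d omega = (∂Q/∂x - ∂P/∂y) dx ∧ dy.
  ∂Q/∂x = 0
  ∂P/∂y = -3*x - 6*y
  integrand = ∂Q/∂x - ∂P/∂y = 3*x + 6*y.
Integrating over R: integral_0^1 integral_0^1 (3*x + 6*y) dx dy = 9/2.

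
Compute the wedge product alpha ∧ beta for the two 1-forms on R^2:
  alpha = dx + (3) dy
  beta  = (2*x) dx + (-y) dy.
alpha ∧ beta = (-6*x - y) dx ∧ dy

Distribute the wedge, using dx_i ∧ dx_j = -dx_j ∧ dx_i and dx_i ∧ dx_i = 0. For each pair (i, j) with i < j, the coefficient of dx_i ∧ dx_j in alpha ∧ beta is (alpha_i * beta_j - alpha_j * beta_i). Collecting: alpha ∧ beta = (-6*x - y) dx ∧ dy.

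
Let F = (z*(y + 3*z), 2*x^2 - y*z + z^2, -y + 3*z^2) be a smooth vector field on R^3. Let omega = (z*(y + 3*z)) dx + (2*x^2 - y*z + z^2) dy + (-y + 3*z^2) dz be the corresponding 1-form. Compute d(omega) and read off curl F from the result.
d(omega) = (y - 2*z - 1) dy ∧ dz + (y + 6*z) dz ∧ dx + (4*x - z) dx ∧ dy; curl F = (y - 2*z - 1, y + 6*z, 4*x - z)

d omega = sum_{i<j} (∂f_j/∂x_i - ∂f_i/∂x_j) dx_i ∧ dx_j. Under the identification (dy ∧ dz, dz ∧ dx, dx ∧ dy) ↔ (e_x, e_y, e_z), the coefficients are exactly the components of curl F. Compute:
  ∂R/∂y - ∂Q/∂z = (-1) - (-y + 2*z) = y - 2*z - 1
  ∂P/∂z - ∂R/∂x = (y + 6*z) - (0) = y + 6*z
  ∂Q/∂x - ∂P/∂y = (4*x) - (z) = 4*x - z.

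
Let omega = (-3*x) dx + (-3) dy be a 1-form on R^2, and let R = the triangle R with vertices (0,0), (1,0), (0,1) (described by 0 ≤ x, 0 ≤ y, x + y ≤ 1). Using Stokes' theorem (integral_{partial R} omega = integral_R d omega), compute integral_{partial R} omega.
integral_(partial R) omega = 0

Stokes: integral_partial_R omega = integral_R d omega with d omega = (∂Q/∂x - ∂P/∂y) dx ∧ dy.
  ∂Q/∂x = 0
  ∂P/∂y = 0
  integrand = ∂Q/∂x - ∂P/∂y = 0.
Integrating over R: integral_0^1 integral_0^{1-x} (0) dy dx = 0.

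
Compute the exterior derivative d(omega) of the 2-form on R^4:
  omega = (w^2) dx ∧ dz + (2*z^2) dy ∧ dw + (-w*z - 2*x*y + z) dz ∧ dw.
d(omega) = (2*w - 2*y) dx ∧ dz ∧ dw + (-2*x - 4*z) dy ∧ dz ∧ dw

For a 2-form omega = sum_{i<j} g_{ij} dx_i ∧ dx_j, the exterior derivative is
  d(omega) = sum_{i<j} d(g_{ij}) ∧ dx_i ∧ dx_j = sum_{i<j, k} (∂g_{ij}/∂x_k) dx_k ∧ dx_i ∧ dx_j.
Expand each term, using dx_k ∧ dx_i ∧ dx_j = sgn(permutation) dx_{(a)} ∧ dx_{(b)} ∧ dx_{(c)} with (a < b < c) sorted:
  d(w^2) includes (∂/∂w)(w^2) dw = (2*w) dw, which multiplied by dx ∧ dz gives (2*w) dx ∧ dz ∧ dw
  d(2*z^2) includes (∂/∂z)(2*z^2) dz = (4*z) dz, which multiplied by dy ∧ dw gives (-4*z) dy ∧ dz ∧ dw
  d(-w*z - 2*x*y + z) includes (∂/∂x)(-w*z - 2*x*y + z) dx = (-2*y) dx, which multiplied by dz ∧ dw gives (-2*y) dx ∧ dz ∧ dw
  d(-w*z - 2*x*y + z) includes (∂/∂y)(-w*z - 2*x*y + z) dy = (-2*x) dy, which multiplied by dz ∧ dw gives (-2*x) dy ∧ dz ∧ dw
Collecting like 3-forms: d(omega) = (2*w - 2*y) dx ∧ dz ∧ dw + (-2*x - 4*z) dy ∧ dz ∧ dw.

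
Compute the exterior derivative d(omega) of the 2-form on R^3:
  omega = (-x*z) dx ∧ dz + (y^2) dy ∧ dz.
d(omega) = 0

For a 2-form omega = sum_{i<j} g_{ij} dx_i ∧ dx_j, the exterior derivative is
  d(omega) = sum_{i<j} d(g_{ij}) ∧ dx_i ∧ dx_j = sum_{i<j, k} (∂g_{ij}/∂x_k) dx_k ∧ dx_i ∧ dx_j.
Expand each term, using dx_k ∧ dx_i ∧ dx_j = sgn(permutation) dx_{(a)} ∧ dx_{(b)} ∧ dx_{(c)} with (a < b < c) sorted:

Collecting like 3-forms: d(omega) = 0.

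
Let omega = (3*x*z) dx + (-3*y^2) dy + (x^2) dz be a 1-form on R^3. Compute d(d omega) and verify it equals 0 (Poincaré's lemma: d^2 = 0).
d(d omega) = 0

Step 1: d omega = sum_{i<j} (∂f_j/∂x_i - ∂f_i/∂x_j) dx_i ∧ dx_j:
  coeff of dx ∧ dy: 0
  coeff of dx ∧ dz: -x
  coeff of dy ∧ dz: 0
Step 2: Apply d again to each 2-form coefficient. The only possible 3-form in R^3 is dx ∧ dy ∧ dz, with coefficient
  ∂(coeff of dy∧dz)/∂x - ∂(coeff of dx∧dz)/∂y + ∂(coeff of dx∧dy)/∂z
  = ∂/∂x (0) - ∂/∂y (-x) + ∂/∂z (0).
Each of these terms simplifies to sums of mixed partials that cancel in pairs. The result is 0 (by equality of mixed partials for smooth functions — Schwarz / Clairaut).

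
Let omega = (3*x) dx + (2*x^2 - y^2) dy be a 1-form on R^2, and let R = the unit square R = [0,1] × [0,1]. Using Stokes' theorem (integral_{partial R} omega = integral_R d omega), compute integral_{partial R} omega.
integral_(partial R) omega = 2

Stokes: integral_partial_R omega = integral_R d omega with d omega = (∂Q/∂x - ∂P/∂y) dx ∧ dy.
  ∂Q/∂x = 4*x
  ∂P/∂y = 0
  integrand = ∂Q/∂x - ∂P/∂y = 4*x.
Integrating over R: integral_0^1 integral_0^1 (4*x) dx dy = 2.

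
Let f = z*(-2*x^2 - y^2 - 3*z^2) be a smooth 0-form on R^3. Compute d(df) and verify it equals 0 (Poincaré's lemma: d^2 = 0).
d(df) = 0

Step 1: df = sum_i (∂f/∂x_i) dx_i = (-4*x*z) dx + (-2*y*z) dy + (-2*x^2 - y^2 - 9*z^2) dz.
Step 2: Apply d again. Using the 1-form formula, the coefficient of dx ∧ dy in d(df) is ∂^2 f/∂x ∂y - ∂^2 f/∂y ∂x = (0) - (0) = 0 (equality of mixed partials for smooth f).
Similarly for dx ∧ dz and dy ∧ dz — all coefficients vanish. So d(df) = 0.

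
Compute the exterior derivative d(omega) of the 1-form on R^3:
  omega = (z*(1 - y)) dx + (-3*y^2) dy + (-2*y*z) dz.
d(omega) = (z) dx ∧ dy + (y - 1) dx ∧ dz + (-2*z) dy ∧ dz

For a 1-form omega = sum_i f_i dx_i, the exterior derivative is
  d(omega) = sum_{i < j} (∂f_j/∂x_i - ∂f_i/∂x_j) dx_i ∧ dx_j.
  coefficient of dx ∧ dy: ∂f_2/∂x - ∂f_1/∂y = ∂(-3*y^2)/∂x - ∂(z*(1 - y))/∂y = z
  coefficient of dx ∧ dz: ∂f_3/∂x - ∂f_1/∂z = ∂(-2*y*z)/∂x - ∂(z*(1 - y))/∂z = y - 1
  coefficient of dy ∧ dz: ∂f_3/∂y - ∂f_2/∂z = ∂(-2*y*z)/∂y - ∂(-3*y^2)/∂z = -2*z
Assembling: d(omega) = (z) dx ∧ dy + (y - 1) dx ∧ dz + (-2*z) dy ∧ dz.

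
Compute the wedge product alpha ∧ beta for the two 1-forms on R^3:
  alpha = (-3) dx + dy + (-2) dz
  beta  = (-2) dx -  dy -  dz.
alpha ∧ beta = (5) dx ∧ dy + (-1) dx ∧ dz + (-3) dy ∧ dz

Distribute the wedge, using dx_i ∧ dx_j = -dx_j ∧ dx_i and dx_i ∧ dx_i = 0. For each pair (i, j) with i < j, the coefficient of dx_i ∧ dx_j in alpha ∧ beta is (alpha_i * beta_j - alpha_j * beta_i). Collecting: alpha ∧ beta = (5) dx ∧ dy + (-1) dx ∧ dz + (-3) dy ∧ dz.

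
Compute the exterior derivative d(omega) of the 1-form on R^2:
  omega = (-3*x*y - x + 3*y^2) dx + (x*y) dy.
d(omega) = (3*x - 5*y) dx ∧ dy

For a 1-form omega = sum_i f_i dx_i, the exterior derivative is
  d(omega) = sum_{i < j} (∂f_j/∂x_i - ∂f_i/∂x_j) dx_i ∧ dx_j.
  coefficient of dx ∧ dy: ∂f_2/∂x - ∂f_1/∂y = ∂(x*y)/∂x - ∂(-3*x*y - x + 3*y^2)/∂y = 3*x - 5*y
Assembling: d(omega) = (3*x - 5*y) dx ∧ dy.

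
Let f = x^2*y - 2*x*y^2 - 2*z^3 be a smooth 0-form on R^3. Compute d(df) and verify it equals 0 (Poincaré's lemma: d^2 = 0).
d(df) = 0

Step 1: df = sum_i (∂f/∂x_i) dx_i = (2*y*(x - y)) dx + (x*(x - 4*y)) dy + (-6*z^2) dz.
Step 2: Apply d again. Using the 1-form formula, the coefficient of dx ∧ dy in d(df) is ∂^2 f/∂x ∂y - ∂^2 f/∂y ∂x = (2*x - 4*y) - (2*x - 4*y) = 0 (equality of mixed partials for smooth f).
Similarly for dx ∧ dz and dy ∧ dz — all coefficients vanish. So d(df) = 0.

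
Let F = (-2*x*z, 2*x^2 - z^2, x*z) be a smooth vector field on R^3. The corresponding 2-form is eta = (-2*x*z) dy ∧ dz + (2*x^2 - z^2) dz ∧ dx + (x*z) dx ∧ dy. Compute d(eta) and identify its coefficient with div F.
d(eta) = (x - 2*z) dx ∧ dy ∧ dz; div F = x - 2*z

For a 2-form in R^3 of the form above, applying d gives a 3-form with coefficient ∂P/∂x + ∂Q/∂y + ∂R/∂z:
  ∂P/∂x = -2*z
  ∂Q/∂y = 0
  ∂R/∂z = x
Sum = x - 2*z, which is exactly div F.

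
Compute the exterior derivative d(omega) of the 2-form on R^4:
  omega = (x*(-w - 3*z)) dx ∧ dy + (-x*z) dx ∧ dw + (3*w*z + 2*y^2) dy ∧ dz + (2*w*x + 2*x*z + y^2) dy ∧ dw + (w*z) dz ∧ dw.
d(omega) = (-3*x) dx ∧ dy ∧ dz + (2*w - x + 2*z) dx ∧ dy ∧ dw + (x) dx ∧ dz ∧ dw + (-2*x + 3*z) dy ∧ dz ∧ dw

For a 2-form omega = sum_{i<j} g_{ij} dx_i ∧ dx_j, the exterior derivative is
  d(omega) = sum_{i<j} d(g_{ij}) ∧ dx_i ∧ dx_j = sum_{i<j, k} (∂g_{ij}/∂x_k) dx_k ∧ dx_i ∧ dx_j.
Expand each term, using dx_k ∧ dx_i ∧ dx_j = sgn(permutation) dx_{(a)} ∧ dx_{(b)} ∧ dx_{(c)} with (a < b < c) sorted:
  d(x*(-w - 3*z)) includes (∂/∂z)(x*(-w - 3*z)) dz = (-3*x) dz, which multiplied by dx ∧ dy gives (-3*x) dx ∧ dy ∧ dz
  d(x*(-w - 3*z)) includes (∂/∂w)(x*(-w - 3*z)) dw = (-x) dw, which multiplied by dx ∧ dy gives (-x) dx ∧ dy ∧ dw
  d(-x*z) includes (∂/∂z)(-x*z) dz = (-x) dz, which multiplied by dx ∧ dw gives (x) dx ∧ dz ∧ dw
  d(3*w*z + 2*y^2) includes (∂/∂w)(3*w*z + 2*y^2) dw = (3*z) dw, which multiplied by dy ∧ dz gives (3*z) dy ∧ dz ∧ dw
  d(2*w*x + 2*x*z + y^2) includes (∂/∂x)(2*w*x + 2*x*z + y^2) dx = (2*w + 2*z) dx, which multiplied by dy ∧ dw gives (2*w + 2*z) dx ∧ dy ∧ dw
  d(2*w*x + 2*x*z + y^2) includes (∂/∂z)(2*w*x + 2*x*z + y^2) dz = (2*x) dz, which multiplied by dy ∧ dw gives (-2*x) dy ∧ dz ∧ dw
Collecting like 3-forms: d(omega) = (-3*x) dx ∧ dy ∧ dz + (2*w - x + 2*z) dx ∧ dy ∧ dw + (x) dx ∧ dz ∧ dw + (-2*x + 3*z) dy ∧ dz ∧ dw.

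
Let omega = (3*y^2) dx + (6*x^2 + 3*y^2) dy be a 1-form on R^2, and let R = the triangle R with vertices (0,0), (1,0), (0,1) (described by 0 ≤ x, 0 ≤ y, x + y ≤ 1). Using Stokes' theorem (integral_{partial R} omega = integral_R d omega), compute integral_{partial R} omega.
integral_(partial R) omega = 1

Stokes: integral_partial_R omega = integral_R d omega with d omega = (∂Q/∂x - ∂P/∂y) dx ∧ dy.
  ∂Q/∂x = 12*x
  ∂P/∂y = 6*y
  integrand = ∂Q/∂x - ∂P/∂y = 12*x - 6*y.
Integrating over R: integral_0^1 integral_0^{1-x} (12*x - 6*y) dy dx = 1.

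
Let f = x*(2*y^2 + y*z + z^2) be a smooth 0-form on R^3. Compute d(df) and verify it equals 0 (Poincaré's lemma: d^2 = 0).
d(df) = 0

Step 1: df = sum_i (∂f/∂x_i) dx_i = (2*y^2 + y*z + z^2) dx + (x*(4*y + z)) dy + (x*(y + 2*z)) dz.
Step 2: Apply d again. Using the 1-form formula, the coefficient of dx ∧ dy in d(df) is ∂^2 f/∂x ∂y - ∂^2 f/∂y ∂x = (4*y + z) - (4*y + z) = 0 (equality of mixed partials for smooth f).
Similarly for dx ∧ dz and dy ∧ dz — all coefficients vanish. So d(df) = 0.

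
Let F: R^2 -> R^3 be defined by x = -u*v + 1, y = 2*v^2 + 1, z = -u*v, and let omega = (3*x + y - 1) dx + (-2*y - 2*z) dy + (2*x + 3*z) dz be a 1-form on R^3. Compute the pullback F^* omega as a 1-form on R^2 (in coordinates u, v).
F^* omega = (v*(8*u*v - 2*v^2 - 5)) du + (8*u^2*v + 6*u*v^2 - 5*u - 16*v^3 - 8*v) dv

Using F^*(f dg) = (f ∘ F) d(g ∘ F), substitute each coordinate x_i by F_i(u, v) in f_i, and replace dx_i by d F_i = (∂F_i/∂u) du + (∂F_i/∂v) dv.
  For the x component: f_1(F) = -3*u*v + 2*v^2 + 3; d F_1 = (-v) du + (-u) dv
  For the y component: f_2(F) = 2*u*v - 4*v^2 - 2; d F_2 = (0) du + (4*v) dv
  For the z component: f_3(F) = -5*u*v + 2; d F_3 = (-v) du + (-u) dv
Combining and collecting du, dv coefficients:
  coeff of du: v*(8*u*v - 2*v^2 - 5)
  coeff of dv: 8*u^2*v + 6*u*v^2 - 5*u - 16*v^3 - 8*v
F^* omega = (v*(8*u*v - 2*v^2 - 5)) du + (8*u^2*v + 6*u*v^2 - 5*u - 16*v^3 - 8*v) dv.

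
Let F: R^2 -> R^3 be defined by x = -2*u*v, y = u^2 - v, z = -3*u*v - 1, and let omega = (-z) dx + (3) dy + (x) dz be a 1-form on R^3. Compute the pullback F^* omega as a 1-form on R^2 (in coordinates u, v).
F^* omega = (6*u - 2*v) du + (-2*u - 3) dv

Using F^*(f dg) = (f ∘ F) d(g ∘ F), substitute each coordinate x_i by F_i(u, v) in f_i, and replace dx_i by d F_i = (∂F_i/∂u) du + (∂F_i/∂v) dv.
  For the x component: f_1(F) = 3*u*v + 1; d F_1 = (-2*v) du + (-2*u) dv
  For the y component: f_2(F) = 3; d F_2 = (2*u) du + (-1) dv
  For the z component: f_3(F) = -2*u*v; d F_3 = (-3*v) du + (-3*u) dv
Combining and collecting du, dv coefficients:
  coeff of du: 6*u - 2*v
  coeff of dv: -2*u - 3
F^* omega = (6*u - 2*v) du + (-2*u - 3) dv.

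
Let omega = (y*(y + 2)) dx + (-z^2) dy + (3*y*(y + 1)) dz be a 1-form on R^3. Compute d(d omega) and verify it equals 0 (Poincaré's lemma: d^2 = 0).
d(d omega) = 0

Step 1: d omega = sum_{i<j} (∂f_j/∂x_i - ∂f_i/∂x_j) dx_i ∧ dx_j:
  coeff of dx ∧ dy: -2*y - 2
  coeff of dx ∧ dz: 0
  coeff of dy ∧ dz: 6*y + 2*z + 3
Step 2: Apply d again to each 2-form coefficient. The only possible 3-form in R^3 is dx ∧ dy ∧ dz, with coefficient
  ∂(coeff of dy∧dz)/∂x - ∂(coeff of dx∧dz)/∂y + ∂(coeff of dx∧dy)/∂z
  = ∂/∂x (6*y + 2*z + 3) - ∂/∂y (0) + ∂/∂z (-2*y - 2).
Each of these terms simplifies to sums of mixed partials that cancel in pairs. The result is 0 (by equality of mixed partials for smooth functions — Schwarz / Clairaut).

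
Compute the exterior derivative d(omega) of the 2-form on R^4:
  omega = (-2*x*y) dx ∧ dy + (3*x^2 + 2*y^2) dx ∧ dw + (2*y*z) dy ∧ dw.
d(omega) = (-4*y) dx ∧ dy ∧ dw + (-2*y) dy ∧ dz ∧ dw

For a 2-form omega = sum_{i<j} g_{ij} dx_i ∧ dx_j, the exterior derivative is
  d(omega) = sum_{i<j} d(g_{ij}) ∧ dx_i ∧ dx_j = sum_{i<j, k} (∂g_{ij}/∂x_k) dx_k ∧ dx_i ∧ dx_j.
Expand each term, using dx_k ∧ dx_i ∧ dx_j = sgn(permutation) dx_{(a)} ∧ dx_{(b)} ∧ dx_{(c)} with (a < b < c) sorted:
  d(3*x^2 + 2*y^2) includes (∂/∂y)(3*x^2 + 2*y^2) dy = (4*y) dy, which multiplied by dx ∧ dw gives (-4*y) dx ∧ dy ∧ dw
  d(2*y*z) includes (∂/∂z)(2*y*z) dz = (2*y) dz, which multiplied by dy ∧ dw gives (-2*y) dy ∧ dz ∧ dw
Collecting like 3-forms: d(omega) = (-4*y) dx ∧ dy ∧ dw + (-2*y) dy ∧ dz ∧ dw.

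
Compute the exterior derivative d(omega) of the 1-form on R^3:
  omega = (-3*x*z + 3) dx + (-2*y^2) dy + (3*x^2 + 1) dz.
d(omega) = (9*x) dx ∧ dz

For a 1-form omega = sum_i f_i dx_i, the exterior derivative is
  d(omega) = sum_{i < j} (∂f_j/∂x_i - ∂f_i/∂x_j) dx_i ∧ dx_j.
  coefficient of dx ∧ dz: ∂f_3/∂x - ∂f_1/∂z = ∂(3*x^2 + 1)/∂x - ∂(-3*x*z + 3)/∂z = 9*x
Assembling: d(omega) = (9*x) dx ∧ dz.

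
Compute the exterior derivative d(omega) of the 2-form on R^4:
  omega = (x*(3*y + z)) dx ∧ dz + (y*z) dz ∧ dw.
d(omega) = (-3*x) dx ∧ dy ∧ dz + (z) dy ∧ dz ∧ dw

For a 2-form omega = sum_{i<j} g_{ij} dx_i ∧ dx_j, the exterior derivative is
  d(omega) = sum_{i<j} d(g_{ij}) ∧ dx_i ∧ dx_j = sum_{i<j, k} (∂g_{ij}/∂x_k) dx_k ∧ dx_i ∧ dx_j.
Expand each term, using dx_k ∧ dx_i ∧ dx_j = sgn(permutation) dx_{(a)} ∧ dx_{(b)} ∧ dx_{(c)} with (a < b < c) sorted:
  d(x*(3*y + z)) includes (∂/∂y)(x*(3*y + z)) dy = (3*x) dy, which multiplied by dx ∧ dz gives (-3*x) dx ∧ dy ∧ dz
  d(y*z) includes (∂/∂y)(y*z) dy = (z) dy, which multiplied by dz ∧ dw gives (z) dy ∧ dz ∧ dw
Collecting like 3-forms: d(omega) = (-3*x) dx ∧ dy ∧ dz + (z) dy ∧ dz ∧ dw.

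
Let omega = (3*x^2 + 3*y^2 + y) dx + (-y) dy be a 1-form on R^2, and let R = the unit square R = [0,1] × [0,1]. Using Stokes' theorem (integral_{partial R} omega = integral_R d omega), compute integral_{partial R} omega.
integral_(partial R) omega = -4

Stokes: integral_partial_R omega = integral_R d omega with d omega = (∂Q/∂x - ∂P/∂y) dx ∧ dy.
  ∂Q/∂x = 0
  ∂P/∂y = 6*y + 1
  integrand = ∂Q/∂x - ∂P/∂y = -6*y - 1.
Integrating over R: integral_0^1 integral_0^1 (-6*y - 1) dx dy = -4.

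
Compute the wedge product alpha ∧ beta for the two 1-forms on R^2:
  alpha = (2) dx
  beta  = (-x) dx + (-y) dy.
alpha ∧ beta = (-2*y) dx ∧ dy

Distribute the wedge, using dx_i ∧ dx_j = -dx_j ∧ dx_i and dx_i ∧ dx_i = 0. For each pair (i, j) with i < j, the coefficient of dx_i ∧ dx_j in alpha ∧ beta is (alpha_i * beta_j - alpha_j * beta_i). Collecting: alpha ∧ beta = (-2*y) dx ∧ dy.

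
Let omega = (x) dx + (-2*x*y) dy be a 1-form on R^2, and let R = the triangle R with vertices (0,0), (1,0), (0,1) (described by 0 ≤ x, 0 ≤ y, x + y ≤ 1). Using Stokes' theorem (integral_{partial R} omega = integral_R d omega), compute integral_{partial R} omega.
integral_(partial R) omega = -1/3

Stokes: integral_partial_R omega = integral_R d omega with d omega = (∂Q/∂x - ∂P/∂y) dx ∧ dy.
  ∂Q/∂x = -2*y
  ∂P/∂y = 0
  integrand = ∂Q/∂x - ∂P/∂y = -2*y.
Integrating over R: integral_0^1 integral_0^{1-x} (-2*y) dy dx = -1/3.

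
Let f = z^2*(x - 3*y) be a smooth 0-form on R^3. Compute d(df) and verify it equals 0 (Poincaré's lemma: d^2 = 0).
d(df) = 0

Step 1: df = sum_i (∂f/∂x_i) dx_i = (z^2) dx + (-3*z^2) dy + (2*z*(x - 3*y)) dz.
Step 2: Apply d again. Using the 1-form formula, the coefficient of dx ∧ dy in d(df) is ∂^2 f/∂x ∂y - ∂^2 f/∂y ∂x = (0) - (0) = 0 (equality of mixed partials for smooth f).
Similarly for dx ∧ dz and dy ∧ dz — all coefficients vanish. So d(df) = 0.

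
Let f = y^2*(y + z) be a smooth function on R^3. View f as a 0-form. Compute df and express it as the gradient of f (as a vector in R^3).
df = (0) dx + (y*(3*y + 2*z)) dy + (y^2) dz; grad f = (0, y*(3*y + 2*z), y^2)

For a 0-form f, d f = (∂f/∂x) dx + (∂f/∂y) dy + (∂f/∂z) dz. The components of the vector representation are exactly the entries of grad f in Cartesian coordinates:
  ∂f/∂x = 0
  ∂f/∂y = y*(3*y + 2*z)
  ∂f/∂z = y^2.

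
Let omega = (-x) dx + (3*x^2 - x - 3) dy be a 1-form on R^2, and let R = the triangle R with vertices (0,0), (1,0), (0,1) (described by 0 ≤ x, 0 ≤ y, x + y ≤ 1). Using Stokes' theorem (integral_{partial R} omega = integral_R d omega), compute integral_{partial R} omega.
integral_(partial R) omega = 1/2

Stokes: integral_partial_R omega = integral_R d omega with d omega = (∂Q/∂x - ∂P/∂y) dx ∧ dy.
  ∂Q/∂x = 6*x - 1
  ∂P/∂y = 0
  integrand = ∂Q/∂x - ∂P/∂y = 6*x - 1.
Integrating over R: integral_0^1 integral_0^{1-x} (6*x - 1) dy dx = 1/2.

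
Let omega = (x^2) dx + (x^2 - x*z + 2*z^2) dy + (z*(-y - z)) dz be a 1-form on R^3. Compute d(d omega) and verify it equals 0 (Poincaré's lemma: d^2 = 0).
d(d omega) = 0

Step 1: d omega = sum_{i<j} (∂f_j/∂x_i - ∂f_i/∂x_j) dx_i ∧ dx_j:
  coeff of dx ∧ dy: 2*x - z
  coeff of dx ∧ dz: 0
  coeff of dy ∧ dz: x - 5*z
Step 2: Apply d again to each 2-form coefficient. The only possible 3-form in R^3 is dx ∧ dy ∧ dz, with coefficient
  ∂(coeff of dy∧dz)/∂x - ∂(coeff of dx∧dz)/∂y + ∂(coeff of dx∧dy)/∂z
  = ∂/∂x (x - 5*z) - ∂/∂y (0) + ∂/∂z (2*x - z).
Each of these terms simplifies to sums of mixed partials that cancel in pairs. The result is 0 (by equality of mixed partials for smooth functions — Schwarz / Clairaut).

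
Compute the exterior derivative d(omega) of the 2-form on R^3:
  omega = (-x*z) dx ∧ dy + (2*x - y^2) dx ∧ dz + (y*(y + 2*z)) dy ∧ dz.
d(omega) = (-x + 2*y) dx ∧ dy ∧ dz

For a 2-form omega = sum_{i<j} g_{ij} dx_i ∧ dx_j, the exterior derivative is
  d(omega) = sum_{i<j} d(g_{ij}) ∧ dx_i ∧ dx_j = sum_{i<j, k} (∂g_{ij}/∂x_k) dx_k ∧ dx_i ∧ dx_j.
Expand each term, using dx_k ∧ dx_i ∧ dx_j = sgn(permutation) dx_{(a)} ∧ dx_{(b)} ∧ dx_{(c)} with (a < b < c) sorted:
  d(-x*z) includes (∂/∂z)(-x*z) dz = (-x) dz, which multiplied by dx ∧ dy gives (-x) dx ∧ dy ∧ dz
  d(2*x - y^2) includes (∂/∂y)(2*x - y^2) dy = (-2*y) dy, which multiplied by dx ∧ dz gives (2*y) dx ∧ dy ∧ dz
Collecting like 3-forms: d(omega) = (-x + 2*y) dx ∧ dy ∧ dz.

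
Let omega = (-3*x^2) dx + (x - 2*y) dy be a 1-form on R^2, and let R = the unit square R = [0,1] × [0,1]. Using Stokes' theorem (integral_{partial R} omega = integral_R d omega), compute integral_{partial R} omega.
integral_(partial R) omega = 1

Stokes: integral_partial_R omega = integral_R d omega with d omega = (∂Q/∂x - ∂P/∂y) dx ∧ dy.
  ∂Q/∂x = 1
  ∂P/∂y = 0
  integrand = ∂Q/∂x - ∂P/∂y = 1.
Integrating over R: integral_0^1 integral_0^1 (1) dx dy = 1.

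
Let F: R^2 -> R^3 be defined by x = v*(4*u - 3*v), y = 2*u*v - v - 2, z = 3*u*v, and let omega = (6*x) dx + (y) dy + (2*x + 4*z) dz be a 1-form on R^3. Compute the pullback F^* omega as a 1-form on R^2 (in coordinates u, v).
F^* omega = (2*v*(80*u*v - 45*v^2 - v - 2)) du + (160*u^2*v - 234*u*v^2 - 4*u*v - 4*u + 108*v^3 + v + 2) dv

Using F^*(f dg) = (f ∘ F) d(g ∘ F), substitute each coordinate x_i by F_i(u, v) in f_i, and replace dx_i by d F_i = (∂F_i/∂u) du + (∂F_i/∂v) dv.
  For the x component: f_1(F) = 6*v*(4*u - 3*v); d F_1 = (4*v) du + (4*u - 6*v) dv
  For the y component: f_2(F) = 2*u*v - v - 2; d F_2 = (2*v) du + (2*u - 1) dv
  For the z component: f_3(F) = 2*v*(10*u - 3*v); d F_3 = (3*v) du + (3*u) dv
Combining and collecting du, dv coefficients:
  coeff of du: 2*v*(80*u*v - 45*v^2 - v - 2)
  coeff of dv: 160*u^2*v - 234*u*v^2 - 4*u*v - 4*u + 108*v^3 + v + 2
F^* omega = (2*v*(80*u*v - 45*v^2 - v - 2)) du + (160*u^2*v - 234*u*v^2 - 4*u*v - 4*u + 108*v^3 + v + 2) dv.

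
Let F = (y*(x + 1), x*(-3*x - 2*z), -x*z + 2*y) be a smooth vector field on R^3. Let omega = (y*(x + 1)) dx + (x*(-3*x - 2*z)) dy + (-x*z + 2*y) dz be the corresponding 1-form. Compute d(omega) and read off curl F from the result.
d(omega) = (2*x + 2) dy ∧ dz + (z) dz ∧ dx + (-7*x - 2*z - 1) dx ∧ dy; curl F = (2*x + 2, z, -7*x - 2*z - 1)

d omega = sum_{i<j} (∂f_j/∂x_i - ∂f_i/∂x_j) dx_i ∧ dx_j. Under the identification (dy ∧ dz, dz ∧ dx, dx ∧ dy) ↔ (e_x, e_y, e_z), the coefficients are exactly the components of curl F. Compute:
  ∂R/∂y - ∂Q/∂z = (2) - (-2*x) = 2*x + 2
  ∂P/∂z - ∂R/∂x = (0) - (-z) = z
  ∂Q/∂x - ∂P/∂y = (-6*x - 2*z) - (x + 1) = -7*x - 2*z - 1.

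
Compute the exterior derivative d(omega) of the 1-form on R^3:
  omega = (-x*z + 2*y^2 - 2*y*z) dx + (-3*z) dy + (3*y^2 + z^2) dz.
d(omega) = (-4*y + 2*z) dx ∧ dy + (x + 2*y) dx ∧ dz + (6*y + 3) dy ∧ dz

For a 1-form omega = sum_i f_i dx_i, the exterior derivative is
  d(omega) = sum_{i < j} (∂f_j/∂x_i - ∂f_i/∂x_j) dx_i ∧ dx_j.
  coefficient of dx ∧ dy: ∂f_2/∂x - ∂f_1/∂y = ∂(-3*z)/∂x - ∂(-x*z + 2*y^2 - 2*y*z)/∂y = -4*y + 2*z
  coefficient of dx ∧ dz: ∂f_3/∂x - ∂f_1/∂z = ∂(3*y^2 + z^2)/∂x - ∂(-x*z + 2*y^2 - 2*y*z)/∂z = x + 2*y
  coefficient of dy ∧ dz: ∂f_3/∂y - ∂f_2/∂z = ∂(3*y^2 + z^2)/∂y - ∂(-3*z)/∂z = 6*y + 3
Assembling: d(omega) = (-4*y + 2*z) dx ∧ dy + (x + 2*y) dx ∧ dz + (6*y + 3) dy ∧ dz.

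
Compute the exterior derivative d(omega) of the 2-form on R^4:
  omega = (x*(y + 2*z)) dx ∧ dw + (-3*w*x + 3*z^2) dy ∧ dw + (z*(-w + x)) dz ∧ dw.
d(omega) = (-3*w - x) dx ∧ dy ∧ dw + (-2*x + z) dx ∧ dz ∧ dw + (-6*z) dy ∧ dz ∧ dw

For a 2-form omega = sum_{i<j} g_{ij} dx_i ∧ dx_j, the exterior derivative is
  d(omega) = sum_{i<j} d(g_{ij}) ∧ dx_i ∧ dx_j = sum_{i<j, k} (∂g_{ij}/∂x_k) dx_k ∧ dx_i ∧ dx_j.
Expand each term, using dx_k ∧ dx_i ∧ dx_j = sgn(permutation) dx_{(a)} ∧ dx_{(b)} ∧ dx_{(c)} with (a < b < c) sorted:
  d(x*(y + 2*z)) includes (∂/∂y)(x*(y + 2*z)) dy = (x) dy, which multiplied by dx ∧ dw gives (-x) dx ∧ dy ∧ dw
  d(x*(y + 2*z)) includes (∂/∂z)(x*(y + 2*z)) dz = (2*x) dz, which multiplied by dx ∧ dw gives (-2*x) dx ∧ dz ∧ dw
  d(-3*w*x + 3*z^2) includes (∂/∂x)(-3*w*x + 3*z^2) dx = (-3*w) dx, which multiplied by dy ∧ dw gives (-3*w) dx ∧ dy ∧ dw
  d(-3*w*x + 3*z^2) includes (∂/∂z)(-3*w*x + 3*z^2) dz = (6*z) dz, which multiplied by dy ∧ dw gives (-6*z) dy ∧ dz ∧ dw
  d(z*(-w + x)) includes (∂/∂x)(z*(-w + x)) dx = (z) dx, which multiplied by dz ∧ dw gives (z) dx ∧ dz ∧ dw
Collecting like 3-forms: d(omega) = (-3*w - x) dx ∧ dy ∧ dw + (-2*x + z) dx ∧ dz ∧ dw + (-6*z) dy ∧ dz ∧ dw.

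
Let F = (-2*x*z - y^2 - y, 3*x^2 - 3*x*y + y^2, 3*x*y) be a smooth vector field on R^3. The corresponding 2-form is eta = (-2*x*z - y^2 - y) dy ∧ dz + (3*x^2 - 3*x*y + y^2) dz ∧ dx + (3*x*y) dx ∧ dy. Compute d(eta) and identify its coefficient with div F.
d(eta) = (-3*x + 2*y - 2*z) dx ∧ dy ∧ dz; div F = -3*x + 2*y - 2*z

For a 2-form in R^3 of the form above, applying d gives a 3-form with coefficient ∂P/∂x + ∂Q/∂y + ∂R/∂z:
  ∂P/∂x = -2*z
  ∂Q/∂y = -3*x + 2*y
  ∂R/∂z = 0
Sum = -3*x + 2*y - 2*z, which is exactly div F.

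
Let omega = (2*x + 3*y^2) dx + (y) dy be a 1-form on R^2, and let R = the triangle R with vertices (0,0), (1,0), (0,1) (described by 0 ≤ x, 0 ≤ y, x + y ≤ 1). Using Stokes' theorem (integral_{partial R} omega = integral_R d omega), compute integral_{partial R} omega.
integral_(partial R) omega = -1

Stokes: integral_partial_R omega = integral_R d omega with d omega = (∂Q/∂x - ∂P/∂y) dx ∧ dy.
  ∂Q/∂x = 0
  ∂P/∂y = 6*y
  integrand = ∂Q/∂x - ∂P/∂y = -6*y.
Integrating over R: integral_0^1 integral_0^{1-x} (-6*y) dy dx = -1.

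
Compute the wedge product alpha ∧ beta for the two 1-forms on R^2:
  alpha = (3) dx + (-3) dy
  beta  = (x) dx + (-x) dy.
alpha ∧ beta = 0

Distribute the wedge, using dx_i ∧ dx_j = -dx_j ∧ dx_i and dx_i ∧ dx_i = 0. For each pair (i, j) with i < j, the coefficient of dx_i ∧ dx_j in alpha ∧ beta is (alpha_i * beta_j - alpha_j * beta_i). Collecting: alpha ∧ beta = 0.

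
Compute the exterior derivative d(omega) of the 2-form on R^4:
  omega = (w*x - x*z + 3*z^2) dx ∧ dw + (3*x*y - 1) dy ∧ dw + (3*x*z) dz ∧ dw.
d(omega) = (x - 3*z) dx ∧ dz ∧ dw + (3*y) dx ∧ dy ∧ dw

For a 2-form omega = sum_{i<j} g_{ij} dx_i ∧ dx_j, the exterior derivative is
  d(omega) = sum_{i<j} d(g_{ij}) ∧ dx_i ∧ dx_j = sum_{i<j, k} (∂g_{ij}/∂x_k) dx_k ∧ dx_i ∧ dx_j.
Expand each term, using dx_k ∧ dx_i ∧ dx_j = sgn(permutation) dx_{(a)} ∧ dx_{(b)} ∧ dx_{(c)} with (a < b < c) sorted:
  d(w*x - x*z + 3*z^2) includes (∂/∂z)(w*x - x*z + 3*z^2) dz = (-x + 6*z) dz, which multiplied by dx ∧ dw gives (x - 6*z) dx ∧ dz ∧ dw
  d(3*x*y - 1) includes (∂/∂x)(3*x*y - 1) dx = (3*y) dx, which multiplied by dy ∧ dw gives (3*y) dx ∧ dy ∧ dw
  d(3*x*z) includes (∂/∂x)(3*x*z) dx = (3*z) dx, which multiplied by dz ∧ dw gives (3*z) dx ∧ dz ∧ dw
Collecting like 3-forms: d(omega) = (x - 3*z) dx ∧ dz ∧ dw + (3*y) dx ∧ dy ∧ dw.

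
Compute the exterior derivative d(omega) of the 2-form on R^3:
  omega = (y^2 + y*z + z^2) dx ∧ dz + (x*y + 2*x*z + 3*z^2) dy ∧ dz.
d(omega) = (-y + z) dx ∧ dy ∧ dz

For a 2-form omega = sum_{i<j} g_{ij} dx_i ∧ dx_j, the exterior derivative is
  d(omega) = sum_{i<j} d(g_{ij}) ∧ dx_i ∧ dx_j = sum_{i<j, k} (∂g_{ij}/∂x_k) dx_k ∧ dx_i ∧ dx_j.
Expand each term, using dx_k ∧ dx_i ∧ dx_j = sgn(permutation) dx_{(a)} ∧ dx_{(b)} ∧ dx_{(c)} with (a < b < c) sorted:
  d(y^2 + y*z + z^2) includes (∂/∂y)(y^2 + y*z + z^2) dy = (2*y + z) dy, which multiplied by dx ∧ dz gives (-2*y - z) dx ∧ dy ∧ dz
  d(x*y + 2*x*z + 3*z^2) includes (∂/∂x)(x*y + 2*x*z + 3*z^2) dx = (y + 2*z) dx, which multiplied by dy ∧ dz gives (y + 2*z) dx ∧ dy ∧ dz
Collecting like 3-forms: d(omega) = (-y + z) dx ∧ dy ∧ dz.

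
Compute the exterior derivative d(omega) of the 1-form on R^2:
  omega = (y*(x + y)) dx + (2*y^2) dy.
d(omega) = (-x - 2*y) dx ∧ dy

For a 1-form omega = sum_i f_i dx_i, the exterior derivative is
  d(omega) = sum_{i < j} (∂f_j/∂x_i - ∂f_i/∂x_j) dx_i ∧ dx_j.
  coefficient of dx ∧ dy: ∂f_2/∂x - ∂f_1/∂y = ∂(2*y^2)/∂x - ∂(y*(x + y))/∂y = -x - 2*y
Assembling: d(omega) = (-x - 2*y) dx ∧ dy.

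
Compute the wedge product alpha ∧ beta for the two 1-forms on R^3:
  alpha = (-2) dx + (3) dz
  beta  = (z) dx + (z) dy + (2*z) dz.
alpha ∧ beta = (-2*z) dx ∧ dy + (-7*z) dx ∧ dz + (-3*z) dy ∧ dz

Distribute the wedge, using dx_i ∧ dx_j = -dx_j ∧ dx_i and dx_i ∧ dx_i = 0. For each pair (i, j) with i < j, the coefficient of dx_i ∧ dx_j in alpha ∧ beta is (alpha_i * beta_j - alpha_j * beta_i). Collecting: alpha ∧ beta = (-2*z) dx ∧ dy + (-7*z) dx ∧ dz + (-3*z) dy ∧ dz.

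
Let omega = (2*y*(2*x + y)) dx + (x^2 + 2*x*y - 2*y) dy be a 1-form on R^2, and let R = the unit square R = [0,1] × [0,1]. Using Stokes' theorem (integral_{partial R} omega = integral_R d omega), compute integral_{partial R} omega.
integral_(partial R) omega = -2

Stokes: integral_partial_R omega = integral_R d omega with d omega = (∂Q/∂x - ∂P/∂y) dx ∧ dy.
  ∂Q/∂x = 2*x + 2*y
  ∂P/∂y = 4*x + 4*y
  integrand = ∂Q/∂x - ∂P/∂y = -2*x - 2*y.
Integrating over R: integral_0^1 integral_0^1 (-2*x - 2*y) dx dy = -2.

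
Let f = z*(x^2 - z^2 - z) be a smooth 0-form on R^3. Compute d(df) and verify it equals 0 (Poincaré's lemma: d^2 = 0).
d(df) = 0

Step 1: df = sum_i (∂f/∂x_i) dx_i = (2*x*z) dx + (0) dy + (x^2 - 3*z^2 - 2*z) dz.
Step 2: Apply d again. Using the 1-form formula, the coefficient of dx ∧ dy in d(df) is ∂^2 f/∂x ∂y - ∂^2 f/∂y ∂x = (0) - (0) = 0 (equality of mixed partials for smooth f).
Similarly for dx ∧ dz and dy ∧ dz — all coefficients vanish. So d(df) = 0.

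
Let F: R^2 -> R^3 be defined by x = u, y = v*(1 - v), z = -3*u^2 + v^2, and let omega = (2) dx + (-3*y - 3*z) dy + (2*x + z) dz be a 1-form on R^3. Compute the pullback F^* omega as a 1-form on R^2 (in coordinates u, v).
F^* omega = (18*u^3 - 12*u^2 - 6*u*v^2 + 2) du + (-24*u^2*v + 9*u^2 + 4*u*v + 2*v^3 + 6*v^2 - 3*v) dv

Using F^*(f dg) = (f ∘ F) d(g ∘ F), substitute each coordinate x_i by F_i(u, v) in f_i, and replace dx_i by d F_i = (∂F_i/∂u) du + (∂F_i/∂v) dv.
  For the x component: f_1(F) = 2; d F_1 = (1) du + (0) dv
  For the y component: f_2(F) = 9*u^2 - 3*v; d F_2 = (0) du + (1 - 2*v) dv
  For the z component: f_3(F) = -3*u^2 + 2*u + v^2; d F_3 = (-6*u) du + (2*v) dv
Combining and collecting du, dv coefficients:
  coeff of du: 18*u^3 - 12*u^2 - 6*u*v^2 + 2
  coeff of dv: -24*u^2*v + 9*u^2 + 4*u*v + 2*v^3 + 6*v^2 - 3*v
F^* omega = (18*u^3 - 12*u^2 - 6*u*v^2 + 2) du + (-24*u^2*v + 9*u^2 + 4*u*v + 2*v^3 + 6*v^2 - 3*v) dv.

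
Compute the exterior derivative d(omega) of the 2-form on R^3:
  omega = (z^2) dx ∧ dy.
d(omega) = (2*z) dx ∧ dy ∧ dz

For a 2-form omega = sum_{i<j} g_{ij} dx_i ∧ dx_j, the exterior derivative is
  d(omega) = sum_{i<j} d(g_{ij}) ∧ dx_i ∧ dx_j = sum_{i<j, k} (∂g_{ij}/∂x_k) dx_k ∧ dx_i ∧ dx_j.
Expand each term, using dx_k ∧ dx_i ∧ dx_j = sgn(permutation) dx_{(a)} ∧ dx_{(b)} ∧ dx_{(c)} with (a < b < c) sorted:
  d(z^2) includes (∂/∂z)(z^2) dz = (2*z) dz, which multiplied by dx ∧ dy gives (2*z) dx ∧ dy ∧ dz
Collecting like 3-forms: d(omega) = (2*z) dx ∧ dy ∧ dz.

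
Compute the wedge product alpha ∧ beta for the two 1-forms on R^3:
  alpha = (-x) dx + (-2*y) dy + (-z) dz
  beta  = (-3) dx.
alpha ∧ beta = (-6*y) dx ∧ dy + (-3*z) dx ∧ dz

Distribute the wedge, using dx_i ∧ dx_j = -dx_j ∧ dx_i and dx_i ∧ dx_i = 0. For each pair (i, j) with i < j, the coefficient of dx_i ∧ dx_j in alpha ∧ beta is (alpha_i * beta_j - alpha_j * beta_i). Collecting: alpha ∧ beta = (-6*y) dx ∧ dy + (-3*z) dx ∧ dz.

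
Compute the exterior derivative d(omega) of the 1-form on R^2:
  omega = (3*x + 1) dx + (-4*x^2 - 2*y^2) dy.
d(omega) = (-8*x) dx ∧ dy

For a 1-form omega = sum_i f_i dx_i, the exterior derivative is
  d(omega) = sum_{i < j} (∂f_j/∂x_i - ∂f_i/∂x_j) dx_i ∧ dx_j.
  coefficient of dx ∧ dy: ∂f_2/∂x - ∂f_1/∂y = ∂(-4*x^2 - 2*y^2)/∂x - ∂(3*x + 1)/∂y = -8*x
Assembling: d(omega) = (-8*x) dx ∧ dy.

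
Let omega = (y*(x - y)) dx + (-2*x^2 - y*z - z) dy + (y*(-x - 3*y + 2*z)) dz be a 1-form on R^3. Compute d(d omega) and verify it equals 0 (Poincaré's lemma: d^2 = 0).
d(d omega) = 0

Step 1: d omega = sum_{i<j} (∂f_j/∂x_i - ∂f_i/∂x_j) dx_i ∧ dx_j:
  coeff of dx ∧ dy: -5*x + 2*y
  coeff of dx ∧ dz: -y
  coeff of dy ∧ dz: -x - 5*y + 2*z + 1
Step 2: Apply d again to each 2-form coefficient. The only possible 3-form in R^3 is dx ∧ dy ∧ dz, with coefficient
  ∂(coeff of dy∧dz)/∂x - ∂(coeff of dx∧dz)/∂y + ∂(coeff of dx∧dy)/∂z
  = ∂/∂x (-x - 5*y + 2*z + 1) - ∂/∂y (-y) + ∂/∂z (-5*x + 2*y).
Each of these terms simplifies to sums of mixed partials that cancel in pairs. The result is 0 (by equality of mixed partials for smooth functions — Schwarz / Clairaut).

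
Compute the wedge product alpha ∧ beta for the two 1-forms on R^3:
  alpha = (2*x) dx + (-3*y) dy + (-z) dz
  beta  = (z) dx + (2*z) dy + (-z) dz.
alpha ∧ beta = (z*(4*x + 3*y)) dx ∧ dy + (z*(-2*x + z)) dx ∧ dz + (z*(3*y + 2*z)) dy ∧ dz

Distribute the wedge, using dx_i ∧ dx_j = -dx_j ∧ dx_i and dx_i ∧ dx_i = 0. For each pair (i, j) with i < j, the coefficient of dx_i ∧ dx_j in alpha ∧ beta is (alpha_i * beta_j - alpha_j * beta_i). Collecting: alpha ∧ beta = (z*(4*x + 3*y)) dx ∧ dy + (z*(-2*x + z)) dx ∧ dz + (z*(3*y + 2*z)) dy ∧ dz.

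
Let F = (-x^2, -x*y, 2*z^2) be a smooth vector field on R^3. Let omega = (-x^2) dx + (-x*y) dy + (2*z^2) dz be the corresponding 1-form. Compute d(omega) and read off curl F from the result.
d(omega) = (0) dy ∧ dz + (0) dz ∧ dx + (-y) dx ∧ dy; curl F = (0, 0, -y)

d omega = sum_{i<j} (∂f_j/∂x_i - ∂f_i/∂x_j) dx_i ∧ dx_j. Under the identification (dy ∧ dz, dz ∧ dx, dx ∧ dy) ↔ (e_x, e_y, e_z), the coefficients are exactly the components of curl F. Compute:
  ∂R/∂y - ∂Q/∂z = (0) - (0) = 0
  ∂P/∂z - ∂R/∂x = (0) - (0) = 0
  ∂Q/∂x - ∂P/∂y = (-y) - (0) = -y.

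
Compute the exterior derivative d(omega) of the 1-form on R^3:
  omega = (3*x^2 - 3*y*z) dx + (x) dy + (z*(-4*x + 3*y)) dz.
d(omega) = (3*z + 1) dx ∧ dy + (3*y - 4*z) dx ∧ dz + (3*z) dy ∧ dz

For a 1-form omega = sum_i f_i dx_i, the exterior derivative is
  d(omega) = sum_{i < j} (∂f_j/∂x_i - ∂f_i/∂x_j) dx_i ∧ dx_j.
  coefficient of dx ∧ dy: ∂f_2/∂x - ∂f_1/∂y = ∂(x)/∂x - ∂(3*x^2 - 3*y*z)/∂y = 3*z + 1
  coefficient of dx ∧ dz: ∂f_3/∂x - ∂f_1/∂z = ∂(z*(-4*x + 3*y))/∂x - ∂(3*x^2 - 3*y*z)/∂z = 3*y - 4*z
  coefficient of dy ∧ dz: ∂f_3/∂y - ∂f_2/∂z = ∂(z*(-4*x + 3*y))/∂y - ∂(x)/∂z = 3*z
Assembling: d(omega) = (3*z + 1) dx ∧ dy + (3*y - 4*z) dx ∧ dz + (3*z) dy ∧ dz.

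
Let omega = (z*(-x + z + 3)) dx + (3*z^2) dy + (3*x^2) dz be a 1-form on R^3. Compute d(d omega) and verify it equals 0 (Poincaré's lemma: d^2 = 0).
d(d omega) = 0

Step 1: d omega = sum_{i<j} (∂f_j/∂x_i - ∂f_i/∂x_j) dx_i ∧ dx_j:
  coeff of dx ∧ dy: 0
  coeff of dx ∧ dz: 7*x - 2*z - 3
  coeff of dy ∧ dz: -6*z
Step 2: Apply d again to each 2-form coefficient. The only possible 3-form in R^3 is dx ∧ dy ∧ dz, with coefficient
  ∂(coeff of dy∧dz)/∂x - ∂(coeff of dx∧dz)/∂y + ∂(coeff of dx∧dy)/∂z
  = ∂/∂x (-6*z) - ∂/∂y (7*x - 2*z - 3) + ∂/∂z (0).
Each of these terms simplifies to sums of mixed partials that cancel in pairs. The result is 0 (by equality of mixed partials for smooth functions — Schwarz / Clairaut).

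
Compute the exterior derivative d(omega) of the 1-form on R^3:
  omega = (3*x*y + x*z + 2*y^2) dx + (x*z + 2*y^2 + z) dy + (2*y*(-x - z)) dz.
d(omega) = (-3*x - 4*y + z) dx ∧ dy + (-x - 2*y) dx ∧ dz + (-3*x - 2*z - 1) dy ∧ dz

For a 1-form omega = sum_i f_i dx_i, the exterior derivative is
  d(omega) = sum_{i < j} (∂f_j/∂x_i - ∂f_i/∂x_j) dx_i ∧ dx_j.
  coefficient of dx ∧ dy: ∂f_2/∂x - ∂f_1/∂y = ∂(x*z + 2*y^2 + z)/∂x - ∂(3*x*y + x*z + 2*y^2)/∂y = -3*x - 4*y + z
  coefficient of dx ∧ dz: ∂f_3/∂x - ∂f_1/∂z = ∂(2*y*(-x - z))/∂x - ∂(3*x*y + x*z + 2*y^2)/∂z = -x - 2*y
  coefficient of dy ∧ dz: ∂f_3/∂y - ∂f_2/∂z = ∂(2*y*(-x - z))/∂y - ∂(x*z + 2*y^2 + z)/∂z = -3*x - 2*z - 1
Assembling: d(omega) = (-3*x - 4*y + z) dx ∧ dy + (-x - 2*y) dx ∧ dz + (-3*x - 2*z - 1) dy ∧ dz.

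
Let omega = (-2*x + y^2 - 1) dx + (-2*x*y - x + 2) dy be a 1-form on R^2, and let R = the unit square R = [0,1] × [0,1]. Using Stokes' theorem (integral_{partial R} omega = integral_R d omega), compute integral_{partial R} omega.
integral_(partial R) omega = -3

Stokes: integral_partial_R omega = integral_R d omega with d omega = (∂Q/∂x - ∂P/∂y) dx ∧ dy.
  ∂Q/∂x = -2*y - 1
  ∂P/∂y = 2*y
  integrand = ∂Q/∂x - ∂P/∂y = -4*y - 1.
Integrating over R: integral_0^1 integral_0^1 (-4*y - 1) dx dy = -3.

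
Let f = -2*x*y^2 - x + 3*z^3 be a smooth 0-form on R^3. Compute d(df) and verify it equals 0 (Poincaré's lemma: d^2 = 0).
d(df) = 0

Step 1: df = sum_i (∂f/∂x_i) dx_i = (-2*y^2 - 1) dx + (-4*x*y) dy + (9*z^2) dz.
Step 2: Apply d again. Using the 1-form formula, the coefficient of dx ∧ dy in d(df) is ∂^2 f/∂x ∂y - ∂^2 f/∂y ∂x = (-4*y) - (-4*y) = 0 (equality of mixed partials for smooth f).
Similarly for dx ∧ dz and dy ∧ dz — all coefficients vanish. So d(df) = 0.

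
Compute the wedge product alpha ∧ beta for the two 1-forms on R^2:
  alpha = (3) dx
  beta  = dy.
alpha ∧ beta = (3) dx ∧ dy

Distribute the wedge, using dx_i ∧ dx_j = -dx_j ∧ dx_i and dx_i ∧ dx_i = 0. For each pair (i, j) with i < j, the coefficient of dx_i ∧ dx_j in alpha ∧ beta is (alpha_i * beta_j - alpha_j * beta_i). Collecting: alpha ∧ beta = (3) dx ∧ dy.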